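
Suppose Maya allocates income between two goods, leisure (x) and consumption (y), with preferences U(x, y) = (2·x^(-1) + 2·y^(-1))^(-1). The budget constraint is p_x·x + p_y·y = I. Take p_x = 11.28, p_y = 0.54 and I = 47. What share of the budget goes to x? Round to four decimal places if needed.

From the CES first-order condition, (y/x)^(2) = p_x/p_y.
Solve for the ratio: y/x = [p_x/p_y]^(0.5).
Substitute y = (y/x)·x into the budget: x* = I/(p_x + p_y·(y/x)).
Numerically y/x = 4.570436, so x* = 47/(11.28 + 0.54·4.570436) = 3.4187 and y* = 4.570436·3.4187 = 15.6248.
Expenditure on x: 11.28·3.4187 = 38.5626; share = 0.8205.

share on x = 0.8205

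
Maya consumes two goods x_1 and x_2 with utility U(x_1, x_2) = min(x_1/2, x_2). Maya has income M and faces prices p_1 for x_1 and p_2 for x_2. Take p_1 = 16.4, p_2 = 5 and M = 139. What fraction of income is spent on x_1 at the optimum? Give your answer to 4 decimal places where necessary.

Demand: x_1*(p_1,p_2,M) = 2·M/(2·p_1 + p_2), x_2* = M/(2·p_1 + p_2).
Here 2·16.4 + 5 = 37.8, giving x_1* = 7.3545 and x_2* = 3.6772.
Expenditure on x_1: 16.4·7.3545 = 120.6138; share = 0.8677.

share on x_1 = 0.8677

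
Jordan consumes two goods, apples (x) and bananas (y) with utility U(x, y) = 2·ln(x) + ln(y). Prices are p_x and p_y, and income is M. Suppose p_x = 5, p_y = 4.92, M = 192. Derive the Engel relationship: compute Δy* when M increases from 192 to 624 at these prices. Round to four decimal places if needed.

Δy* = 29.2683

MU_x/MU_y = (2·y)/(x); tangency sets this equal to p_x/p_y.
So 2·p_y·y = p_x·x; combined with the budget, a share 2/3 of income goes to x.
Demand: x*(p_x,p_y,M) = 2/3·M/p_x and y* = 1/3·M/p_y.
At p_x=5, p_y=4.92, M=192: y* = 1/3·192/4.92 = 13.0081.
At M' = 624: y* = 42.2764. Change: 42.2764 − 13.0081 = 29.2683.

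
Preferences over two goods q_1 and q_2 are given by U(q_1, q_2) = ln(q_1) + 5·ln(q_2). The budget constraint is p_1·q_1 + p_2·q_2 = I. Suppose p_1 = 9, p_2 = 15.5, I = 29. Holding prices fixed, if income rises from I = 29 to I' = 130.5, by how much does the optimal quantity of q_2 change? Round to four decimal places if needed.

Δq_2* = 5.457

Demand: q_1*(p_1,p_2,I) = 1/6·I/p_1 and q_2* = 5/6·I/p_2.
At p_1=9, p_2=15.5, I=29: q_2* = 5/6·29/15.5 = 1.5591.
At I' = 130.5: q_2* = 7.0161. Change: 7.0161 − 1.5591 = 5.457.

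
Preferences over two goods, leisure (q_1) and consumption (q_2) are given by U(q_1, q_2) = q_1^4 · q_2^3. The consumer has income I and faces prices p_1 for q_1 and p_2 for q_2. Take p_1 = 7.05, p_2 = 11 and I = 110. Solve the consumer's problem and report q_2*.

Demand: q_1*(p_1,p_2,I) = 4/7·I/p_1 and q_2* = 3/7·I/p_2.
At p_1=7.05, p_2=11, I=110: q_2* = 3/7·110/11 = 4.2857.

q_2* = 4.2857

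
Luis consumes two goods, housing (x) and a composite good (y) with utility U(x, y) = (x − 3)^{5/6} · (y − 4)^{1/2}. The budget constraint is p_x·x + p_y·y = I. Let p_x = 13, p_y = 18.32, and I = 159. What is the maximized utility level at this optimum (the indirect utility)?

After buying the subsistence bundle (3, 4), a share 0.625 of the remaining income goes to x: x* = 3 + 0.625·(I − 3p_x − 4p_y)/p_x.
Discretionary income = 159 − 3·13 − 4·18.32 = 46.72; x* = 3 + 0.625·46.72/13 = 5.2462; y* = 4 + 0.375·46.72/18.32 = 4.9563.
Utility at the optimum: U(5.2462, 4.9563) = 1.9194.

V = 1.9194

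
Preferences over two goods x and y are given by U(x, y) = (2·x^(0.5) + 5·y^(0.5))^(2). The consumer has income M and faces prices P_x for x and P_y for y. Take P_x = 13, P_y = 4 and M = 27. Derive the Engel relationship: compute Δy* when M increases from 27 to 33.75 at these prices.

Δy* = 1.6083

From the CES first-order condition, (2/5)·(y/x)^(0.5) = P_x/P_y.
Hence y/x = ((5/2)·P_x/P_y)^(1/(0.5)), i.e. raised to the 2 power.
Substitute y = (y/x)·x into the budget: x* = M/(P_x + P_y·(y/x)).
Numerically y/x = 66.015625, so x* = 27/(13 + 4·66.015625) = 0.0975 and y* = 66.015625·0.0975 = 6.4333.
At M' = 33.75: y* = 8.0416. Change: 8.0416 − 6.4333 = 1.6083.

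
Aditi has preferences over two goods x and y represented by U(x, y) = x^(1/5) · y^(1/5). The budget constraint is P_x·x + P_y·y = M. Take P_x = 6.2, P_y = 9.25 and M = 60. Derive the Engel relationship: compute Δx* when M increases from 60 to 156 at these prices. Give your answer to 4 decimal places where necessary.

MU_x/MU_y = (0.2·y)/(0.2·x); tangency sets this equal to P_x/P_y.
So 0.2·P_y·y = 0.2·P_x·x; combined with the budget, a share 0.5 of income goes to x.
Demand: x*(P_x,P_y,M) = 0.5·M/P_x and y* = 0.5·M/P_y.
At P_x=6.2, P_y=9.25, M=60: x* = 0.5·60/6.2 = 4.8387.
At M' = 156: x* = 12.5806. Change: 12.5806 − 4.8387 = 7.7419.

Δx* = 7.7419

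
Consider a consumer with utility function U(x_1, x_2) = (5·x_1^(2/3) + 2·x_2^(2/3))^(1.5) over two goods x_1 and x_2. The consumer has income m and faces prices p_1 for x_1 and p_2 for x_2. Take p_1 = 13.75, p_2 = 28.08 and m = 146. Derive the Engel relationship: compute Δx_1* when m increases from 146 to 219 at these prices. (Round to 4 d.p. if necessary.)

Δx_1* = 5.2288

With the ratio pinned down, the budget gives x_1* = m/(p_1 + p_2·(x_2/x_1)) and x_2* = (x_2/x_1)·x_1*.
Numerically x_2/x_1 = 0.007514, so x_1* = 146/(13.75 + 28.08·0.007514) = 10.4577.
At m' = 219: x_1* = 15.6865. Change: 15.6865 − 10.4577 = 5.2288.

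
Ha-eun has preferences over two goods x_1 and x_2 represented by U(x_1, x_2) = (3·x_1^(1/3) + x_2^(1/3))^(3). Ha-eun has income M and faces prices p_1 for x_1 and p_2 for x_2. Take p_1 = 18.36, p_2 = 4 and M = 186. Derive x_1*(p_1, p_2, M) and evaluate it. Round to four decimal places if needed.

x_1* = 7.1732

Numerically x_2/x_1 = 1.892505, so x_1* = 186/(18.36 + 4·1.892505) = 7.1732.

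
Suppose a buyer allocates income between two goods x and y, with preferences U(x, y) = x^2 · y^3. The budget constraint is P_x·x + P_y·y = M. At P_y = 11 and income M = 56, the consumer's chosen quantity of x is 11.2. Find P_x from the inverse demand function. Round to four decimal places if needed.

Tangency: MRS = (2/3)·y/x = P_x/P_y.
So 2·P_y·y = 3·P_x·x; combined with the budget, a share 0.4 of income goes to x.
Demand: x*(P_x,P_y,M) = 0.4·M/P_x and y* = 0.6·M/P_y.
Set x* = 11.2 in the demand function and solve for P_x: P_x = 2.

P_x = 2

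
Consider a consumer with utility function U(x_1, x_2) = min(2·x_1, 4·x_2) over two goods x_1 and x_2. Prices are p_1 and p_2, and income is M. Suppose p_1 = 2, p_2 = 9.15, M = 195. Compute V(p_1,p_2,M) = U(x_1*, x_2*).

With perfect complements, no substitution: consume in ratio x_1:x_2 = 4:2.
Budget: p_1·x_1 + p_2·(1/2)·x_1 = M, so (4·p_1 + 2·p_2)·x_1 = 4·M.
Demand: x_1*(p_1,p_2,M) = 4·M/(4·p_1 + 2·p_2), x_2* = 2·M/(4·p_1 + 2·p_2).
Here 4·2 + 2·9.15 = 26.3, giving x_1* = 29.6578 and x_2* = 14.8289.
Utility at the optimum: U(29.6578, 14.8289) = 59.3156.

V = 59.3156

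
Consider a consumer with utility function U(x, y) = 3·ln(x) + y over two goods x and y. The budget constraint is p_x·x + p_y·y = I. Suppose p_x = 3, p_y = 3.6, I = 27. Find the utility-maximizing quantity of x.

So x*(p_x,p_y) = 3·p_y/p_x, independent of income; and y* = (I − 3·p_y)/p_y.
At the given prices: x* = 3·3.6/3 = 3.6.

x* = 3.6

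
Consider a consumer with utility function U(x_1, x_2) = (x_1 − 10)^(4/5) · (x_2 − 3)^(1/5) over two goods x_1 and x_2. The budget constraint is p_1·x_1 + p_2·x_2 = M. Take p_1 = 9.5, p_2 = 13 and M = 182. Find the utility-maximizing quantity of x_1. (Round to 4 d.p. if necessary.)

Substituting into the budget: x_1* = 10 + 0.8·(M − 10·p_1 − 3·p_2)/p_1, and x_2* = 3 + 0.2·(…)/p_2.
Discretionary income = 182 − 10·9.5 − 3·13 = 48; x_1* = 10 + 0.8·48/9.5 = 14.0421.

x_1* = 14.0421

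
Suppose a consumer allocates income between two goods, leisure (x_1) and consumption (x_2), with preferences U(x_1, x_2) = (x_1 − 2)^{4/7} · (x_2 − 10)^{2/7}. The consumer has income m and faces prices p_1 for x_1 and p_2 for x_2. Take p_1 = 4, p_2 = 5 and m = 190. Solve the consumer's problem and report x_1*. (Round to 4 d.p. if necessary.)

This is Cobb-Douglas in (x_1−2, x_2−10): tangency gives 4/7·p_2·(x_2−10) = 2/7·p_1·(x_1−2).
After buying the subsistence bundle (2, 10), a share 2/3 of the remaining income goes to x_1: x_1* = 2 + 2/3·(m − 2p_1 − 10p_2)/p_1.
Discretionary income = 190 − 2·4 − 10·5 = 132; x_1* = 2 + 2/3·132/4 = 24.

x_1* = 24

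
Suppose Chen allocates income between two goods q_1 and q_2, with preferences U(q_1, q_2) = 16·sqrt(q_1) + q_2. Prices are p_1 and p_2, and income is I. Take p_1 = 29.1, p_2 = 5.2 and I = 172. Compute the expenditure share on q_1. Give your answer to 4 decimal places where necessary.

share on q_1 = 0.3458

Utility is quasi-linear in q_2; the FOC for q_1 is 8/√q_1 = p_1/p_2.
Thus q_1* = (8·p_2/p_1)² — independent of I — with the rest of income spent on q_2.
Plugging in: q_1* = (8·5.2/29.1)² = 2.0436, q_2* = 21.6405.
Expenditure on q_1: 29.1·2.0436 = 59.4694; share = 0.3458.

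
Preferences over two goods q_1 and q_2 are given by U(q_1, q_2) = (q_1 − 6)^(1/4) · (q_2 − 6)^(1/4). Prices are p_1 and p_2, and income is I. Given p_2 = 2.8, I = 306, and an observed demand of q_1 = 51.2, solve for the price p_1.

p_1 = 3

MRS = (q_2−6)/(q_1−6). Tangency with p_1/p_2 gives q_2−6 = (p_1/p_2)·(q_1−6).
After buying the subsistence bundle (6, 6), a share 0.5 of the remaining income goes to q_1: q_1* = 6 + 0.5·(I − 6p_1 − 6p_2)/p_1.
Set q_1* = 51.2 in the demand function and solve for p_1: p_1 = 3.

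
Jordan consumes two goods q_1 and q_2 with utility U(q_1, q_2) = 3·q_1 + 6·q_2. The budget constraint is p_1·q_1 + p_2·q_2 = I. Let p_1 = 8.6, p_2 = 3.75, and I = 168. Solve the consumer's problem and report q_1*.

q_2 gives more utility per dollar, so spend all income on q_2: q_2* = I/p_2, q_1* = 0.
Numerically: q_1* = 0, q_2* = 44.8.

q_1* = 0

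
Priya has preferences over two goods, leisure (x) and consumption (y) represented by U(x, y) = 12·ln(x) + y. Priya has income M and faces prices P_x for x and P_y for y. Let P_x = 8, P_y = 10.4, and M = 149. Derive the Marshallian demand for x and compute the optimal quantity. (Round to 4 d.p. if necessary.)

Set MRS = P_x/P_y: (12/x)/1 = P_x/P_y.
So x*(P_x,P_y) = 12·P_y/P_x, independent of income; and y* = (M − 12·P_y)/P_y.
At the given prices: x* = 12·10.4/8 = 15.6.

x* = 15.6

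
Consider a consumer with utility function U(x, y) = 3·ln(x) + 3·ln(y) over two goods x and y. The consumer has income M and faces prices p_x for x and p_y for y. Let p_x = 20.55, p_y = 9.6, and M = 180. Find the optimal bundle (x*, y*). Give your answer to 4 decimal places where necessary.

Tangency: MRS = y/x = p_x/p_y.
So 3·p_y·y = 3·p_x·x; combined with the budget, a share 0.5 of income goes to x.
Demand: x*(p_x,p_y,M) = 0.5·M/p_x and y* = 0.5·M/p_y.
At p_x=20.55, p_y=9.6, M=180: x* = 0.5·180/20.55 = 4.3796, y* = 9.375.

x* = 4.3796, y* = 9.375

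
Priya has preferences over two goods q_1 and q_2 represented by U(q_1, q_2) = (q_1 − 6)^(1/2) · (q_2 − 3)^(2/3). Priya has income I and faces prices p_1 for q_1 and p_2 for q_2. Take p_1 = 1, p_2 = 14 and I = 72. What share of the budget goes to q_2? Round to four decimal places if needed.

share on q_2 = 0.7738

This is Cobb-Douglas in (q_1−6, q_2−3): tangency gives 0.5·p_2·(q_2−3) = 2/3·p_1·(q_1−6).
After buying the subsistence bundle (6, 3), a share 3/7 of the remaining income goes to q_1: q_1* = 6 + 3/7·(I − 6p_1 − 3p_2)/p_1.
Discretionary income = 72 − 6·1 − 3·14 = 24; q_1* = 6 + 3/7·24/1 = 16.2857; q_2* = 3 + 4/7·24/14 = 3.9796.
Expenditure on q_2: 14·3.9796 = 55.7143; share = 0.7738.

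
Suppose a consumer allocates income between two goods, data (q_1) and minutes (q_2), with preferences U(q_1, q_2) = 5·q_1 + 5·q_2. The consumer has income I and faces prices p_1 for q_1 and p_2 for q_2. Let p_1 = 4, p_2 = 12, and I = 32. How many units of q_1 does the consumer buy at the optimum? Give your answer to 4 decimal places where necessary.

Linear utility — the consumer picks whichever good has higher MU/price: 5/4 = 1.25 vs 5/12 = 0.4167.
q_1 gives more utility per dollar, so spend all income on q_1: q_1* = I/p_1, q_2* = 0.
Numerically: q_1* = 8, q_2* = 0.

q_1* = 8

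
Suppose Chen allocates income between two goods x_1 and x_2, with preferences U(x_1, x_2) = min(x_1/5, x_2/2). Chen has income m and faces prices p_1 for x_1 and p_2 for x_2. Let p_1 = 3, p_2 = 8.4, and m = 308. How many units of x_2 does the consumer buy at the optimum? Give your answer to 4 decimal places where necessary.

Leontief preferences: the optimum is at the kink where x_1/5 = x_2/2, i.e. x_2 = (2/5)·x_1.
Budget: p_1·x_1 + p_2·(2/5)·x_1 = m, so (5·p_1 + 2·p_2)·x_1 = 5·m.
Demand: x_1*(p_1,p_2,m) = 5·m/(5·p_1 + 2·p_2), x_2* = 2·m/(5·p_1 + 2·p_2).
Here 5·3 + 2·8.4 = 31.8, giving x_2* = 19.3711.

x_2* = 19.3711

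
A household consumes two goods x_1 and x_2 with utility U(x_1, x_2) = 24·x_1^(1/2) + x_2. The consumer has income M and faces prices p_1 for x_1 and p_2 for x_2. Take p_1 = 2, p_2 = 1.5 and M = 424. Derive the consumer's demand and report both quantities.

x_1* = 81, x_2* = 174.6667

Utility is quasi-linear in x_2; the FOC for x_1 is 12/√x_1 = p_1/p_2.
Thus x_1* = (12·p_2/p_1)² — independent of M — with the rest of income spent on x_2.
Plugging in: x_1* = (12·1.5/2)² = 81, x_2* = 174.6667.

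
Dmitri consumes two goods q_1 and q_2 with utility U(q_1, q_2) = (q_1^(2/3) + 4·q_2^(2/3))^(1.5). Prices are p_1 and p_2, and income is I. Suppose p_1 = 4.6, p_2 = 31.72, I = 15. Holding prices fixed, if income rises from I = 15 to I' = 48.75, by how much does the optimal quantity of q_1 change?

MRS = MU_q_1/MU_q_2 = (1/4)·(q_2/q_1)^(1/3). Set equal to p_1/p_2.
Solve for the ratio: q_2/q_1 = [4·p_1/p_2]^(3).
Substitute q_2 = (q_2/q_1)·q_1 into the budget: q_1* = I/(p_1 + p_2·(q_2/q_1)).
Numerically q_2/q_1 = 0.195188, so q_1* = 15/(4.6 + 31.72·0.195188) = 1.39.
At I' = 48.75: q_1* = 4.5175. Change: 4.5175 − 1.39 = 3.1275.

Δq_1* = 3.1275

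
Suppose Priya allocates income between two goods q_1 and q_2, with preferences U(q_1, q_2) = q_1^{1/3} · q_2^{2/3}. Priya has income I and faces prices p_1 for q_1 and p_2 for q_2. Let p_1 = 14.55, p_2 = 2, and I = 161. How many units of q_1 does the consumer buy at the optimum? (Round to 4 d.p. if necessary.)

MU_q_1/MU_q_2 = (1/3·q_2)/(2/3·q_1); tangency sets this equal to p_1/p_2.
Rearranging, p_2·q_2 = 2·p_1·q_1. Substituting into the budget gives p_1·q_1·(1 + 2) = I.
Demand: q_1*(p_1,p_2,I) = 1/3·I/p_1 and q_2* = 2/3·I/p_2.
At p_1=14.55, p_2=2, I=161: q_1* = 1/3·161/14.55 = 3.6884.

q_1* = 3.6884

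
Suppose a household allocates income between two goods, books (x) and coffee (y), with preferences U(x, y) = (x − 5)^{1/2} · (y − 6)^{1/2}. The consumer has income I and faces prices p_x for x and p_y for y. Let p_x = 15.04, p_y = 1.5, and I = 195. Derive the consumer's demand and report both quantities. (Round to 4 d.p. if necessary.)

x* = 8.6835, y* = 42.9333

This is Cobb-Douglas in (x−5, y−6): tangency gives 0.5·p_y·(y−6) = 0.5·p_x·(x−5).
Substituting into the budget: x* = 5 + 0.5·(I − 5·p_x − 6·p_y)/p_x, and y* = 6 + 0.5·(…)/p_y.
Discretionary income = 195 − 5·15.04 − 6·1.5 = 110.8; x* = 5 + 0.5·110.8/15.04 = 8.6835; y* = 6 + 0.5·110.8/1.5 = 42.9333.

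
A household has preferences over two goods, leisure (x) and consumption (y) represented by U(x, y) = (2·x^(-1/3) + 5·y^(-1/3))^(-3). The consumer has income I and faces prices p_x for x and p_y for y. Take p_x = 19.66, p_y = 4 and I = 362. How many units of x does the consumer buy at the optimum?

MU_x ∝ 2·x^(-4/3), MU_y ∝ 5·y^(-4/3), so MRS = (2/5)·(y/x)^(4/3) = p_x/p_y.
Hence y/x = ((5/2)·p_x/p_y)^(1/(4/3)), i.e. raised to the 0.75 power.
Substitute y = (y/x)·x into the budget: x* = I/(p_x + p_y·(y/x)).
Numerically y/x = 6.562928, so x* = 362/(19.66 + 4·6.562928) = 7.8847.

x* = 7.8847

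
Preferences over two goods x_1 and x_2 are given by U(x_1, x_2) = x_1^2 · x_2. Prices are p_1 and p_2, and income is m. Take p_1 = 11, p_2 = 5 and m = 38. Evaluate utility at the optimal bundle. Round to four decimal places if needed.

MU_x_1/MU_x_2 = (2·x_2)/(x_1); tangency sets this equal to p_1/p_2.
Rearranging, p_2·x_2 = (1/2)·p_1·x_1. Substituting into the budget gives p_1·x_1·(1 + (1/2)) = m.
Demand: x_1*(p_1,p_2,m) = 2/3·m/p_1 and x_2* = 1/3·m/p_2.
At p_1=11, p_2=5, m=38: x_1* = 2/3·38/11 = 2.303, x_2* = 2.5333.
Utility at the optimum: U(2.303, 2.5333) = 13.4367.

V = 13.4367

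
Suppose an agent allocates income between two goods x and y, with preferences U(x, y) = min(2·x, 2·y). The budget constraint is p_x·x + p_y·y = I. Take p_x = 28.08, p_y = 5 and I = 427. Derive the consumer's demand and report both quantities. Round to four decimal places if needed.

x* = 12.9081, y* = 12.9081

Leontief preferences: the optimum is at the kink where x/2 = y/2, i.e. y = x.
Budget: p_x·x + p_y·x = I, so (2·p_x + 2·p_y)·x = 2·I.
Demand: x*(p_x,p_y,I) = 2·I/(2·p_x + 2·p_y), y* = 2·I/(2·p_x + 2·p_y).
Here 2·28.08 + 2·5 = 66.16, giving x* = 12.9081 and y* = 12.9081.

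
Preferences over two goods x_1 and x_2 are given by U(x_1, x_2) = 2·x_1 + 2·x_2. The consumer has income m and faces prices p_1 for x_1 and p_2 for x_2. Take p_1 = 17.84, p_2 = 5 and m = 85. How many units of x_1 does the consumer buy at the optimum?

Numerically: x_1* = 0, x_2* = 17.

x_1* = 0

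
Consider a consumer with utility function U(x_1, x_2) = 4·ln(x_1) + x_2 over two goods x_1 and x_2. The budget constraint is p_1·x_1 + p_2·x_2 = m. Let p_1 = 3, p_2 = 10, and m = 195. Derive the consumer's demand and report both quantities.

x_1* = 13.3333, x_2* = 15.5

MU_x_1 = 4/x_1, MU_x_2 = 1. Tangency: 4/x_1 = p_1/p_2.
So x_1*(p_1,p_2) = 4·p_2/p_1, independent of income; and x_2* = (m − 4·p_2)/p_2.
At the given prices: x_1* = 4·10/3 = 13.3333, and x_2* = 15.5.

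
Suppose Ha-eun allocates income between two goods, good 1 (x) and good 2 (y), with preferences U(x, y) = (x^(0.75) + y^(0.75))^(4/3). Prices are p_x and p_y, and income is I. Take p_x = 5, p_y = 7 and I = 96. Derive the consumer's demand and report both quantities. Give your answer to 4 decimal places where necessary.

x* = 14.0718, y* = 3.663

MU_x ∝ x^(-0.25), MU_y ∝ y^(-0.25), so MRS = (y/x)^(0.25) = p_x/p_y.
Solve for the ratio: y/x = [p_x/p_y]^(4).
With the ratio pinned down, the budget gives x* = I/(p_x + p_y·(y/x)) and y* = (y/x)·x*.
Numerically y/x = 0.260308, so x* = 96/(5 + 7·0.260308) = 14.0718 and y* = 0.260308·14.0718 = 3.663.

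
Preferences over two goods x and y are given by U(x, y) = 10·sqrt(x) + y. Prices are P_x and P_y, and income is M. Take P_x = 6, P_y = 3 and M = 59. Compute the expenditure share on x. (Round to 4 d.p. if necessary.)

share on x = 0.6356

MU_x = 5/√x, MU_y = 1. Tangency: 5/√x = P_x/P_y.
Solve: √x = 5·P_y/P_x, so x*(P_x,P_y) = (5·P_y/P_x)², and y* = (M − P_x·x*)/P_y.
Plugging in: x* = (5·3/6)² = 6.25, y* = 7.1667.
Expenditure on x: 6·6.25 = 37.5; share = 0.6356.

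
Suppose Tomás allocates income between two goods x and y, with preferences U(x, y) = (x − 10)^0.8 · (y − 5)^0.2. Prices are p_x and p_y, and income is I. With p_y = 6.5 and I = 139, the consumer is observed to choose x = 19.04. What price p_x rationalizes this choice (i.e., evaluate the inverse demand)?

MRS = 4·(y−5)/(x−10). Tangency with p_x/p_y gives y−5 = (1/4)·(p_x/p_y)·(x−10).
Substituting into the budget: x* = 10 + 0.8·(I − 10·p_x − 5·p_y)/p_x, and y* = 5 + 0.2·(…)/p_y.
Set x* = 19.04 in the demand function and solve for p_x: p_x = 5.

p_x = 5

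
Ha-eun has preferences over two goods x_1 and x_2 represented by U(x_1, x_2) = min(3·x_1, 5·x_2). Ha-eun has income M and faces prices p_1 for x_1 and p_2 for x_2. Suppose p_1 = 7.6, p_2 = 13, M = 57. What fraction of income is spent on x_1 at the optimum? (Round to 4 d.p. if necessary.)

share on x_1 = 0.4935

With perfect complements, no substitution: consume in ratio x_1:x_2 = 5:3.
Budget: p_1·x_1 + p_2·(3/5)·x_1 = M, so (5·p_1 + 3·p_2)·x_1 = 5·M.
Demand: x_1*(p_1,p_2,M) = 5·M/(5·p_1 + 3·p_2), x_2* = 3·M/(5·p_1 + 3·p_2).
Here 5·7.6 + 3·13 = 77, giving x_1* = 3.7013 and x_2* = 2.2208.
Expenditure on x_1: 7.6·3.7013 = 28.1299; share = 0.4935.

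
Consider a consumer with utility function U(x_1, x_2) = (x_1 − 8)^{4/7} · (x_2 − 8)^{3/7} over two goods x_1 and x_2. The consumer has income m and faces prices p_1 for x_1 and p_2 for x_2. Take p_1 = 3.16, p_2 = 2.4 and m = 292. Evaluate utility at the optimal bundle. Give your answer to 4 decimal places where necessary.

V = 44.5188

After buying the subsistence bundle (8, 8), a share 4/7 of the remaining income goes to x_1: x_1* = 8 + 4/7·(m − 8p_1 − 8p_2)/p_1.
Discretionary income = 292 − 8·3.16 − 8·2.4 = 247.52; x_1* = 8 + 4/7·247.52/3.16 = 52.7595; x_2* = 8 + 3/7·247.52/2.4 = 52.2.
Utility at the optimum: U(52.7595, 52.2) = 44.5188.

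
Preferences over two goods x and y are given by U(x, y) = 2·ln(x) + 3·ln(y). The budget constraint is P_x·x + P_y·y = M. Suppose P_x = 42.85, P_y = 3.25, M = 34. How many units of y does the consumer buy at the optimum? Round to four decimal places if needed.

y* = 6.2769

Tangency: MRS = (2/3)·y/x = P_x/P_y.
Rearranging, P_y·y = (3/2)·P_x·x. Substituting into the budget gives P_x·x·(1 + (3/2)) = M.
Demand: x*(P_x,P_y,M) = 0.4·M/P_x and y* = 0.6·M/P_y.
At P_x=42.85, P_y=3.25, M=34: y* = 0.6·34/3.25 = 6.2769.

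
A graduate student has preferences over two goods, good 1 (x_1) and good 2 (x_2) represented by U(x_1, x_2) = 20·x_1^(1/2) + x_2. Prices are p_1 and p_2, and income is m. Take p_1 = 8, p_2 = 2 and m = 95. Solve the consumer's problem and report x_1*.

Plugging in: x_1* = (10·2/8)² = 6.25.

x_1* = 6.25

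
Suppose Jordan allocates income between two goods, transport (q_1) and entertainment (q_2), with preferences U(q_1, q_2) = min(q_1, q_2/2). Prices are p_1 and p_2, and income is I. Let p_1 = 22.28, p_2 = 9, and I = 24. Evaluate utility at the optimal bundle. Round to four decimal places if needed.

V = 0.5958

Leontief preferences: the optimum is at the kink where q_1/1 = q_2/2, i.e. q_2 = 2·q_1.
Budget: p_1·q_1 + p_2·2·q_1 = I, so (p_1 + 2·p_2)·q_1 = I.
Demand: q_1*(p_1,p_2,I) = I/(p_1 + 2·p_2), q_2* = 2·I/(p_1 + 2·p_2).
Here 22.28 + 2·9 = 40.28, giving q_1* = 0.5958 and q_2* = 1.1917.
Utility at the optimum: U(0.5958, 1.1917) = 0.5958.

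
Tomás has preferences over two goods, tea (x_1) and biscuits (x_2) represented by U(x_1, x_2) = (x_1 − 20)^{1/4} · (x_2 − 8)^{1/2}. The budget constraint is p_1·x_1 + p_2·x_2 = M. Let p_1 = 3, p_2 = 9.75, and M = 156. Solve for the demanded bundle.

Discretionary income = 156 − 20·3 − 8·9.75 = 18; x_1* = 20 + 1/3·18/3 = 22; x_2* = 8 + 2/3·18/9.75 = 9.2308.

x_1* = 22, x_2* = 9.2308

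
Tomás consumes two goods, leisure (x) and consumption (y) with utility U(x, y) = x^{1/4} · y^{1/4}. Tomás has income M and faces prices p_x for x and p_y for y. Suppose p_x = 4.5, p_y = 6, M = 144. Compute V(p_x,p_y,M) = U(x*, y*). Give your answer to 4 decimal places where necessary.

Tangency: MRS = y/x = p_x/p_y.
So 0.25·p_y·y = 0.25·p_x·x; combined with the budget, a share 0.5 of income goes to x.
Demand: x*(p_x,p_y,M) = 0.5·M/p_x and y* = 0.5·M/p_y.
At p_x=4.5, p_y=6, M=144: x* = 0.5·144/4.5 = 16, y* = 12.
Utility at the optimum: U(16, 12) = 3.7224.

V = 3.7224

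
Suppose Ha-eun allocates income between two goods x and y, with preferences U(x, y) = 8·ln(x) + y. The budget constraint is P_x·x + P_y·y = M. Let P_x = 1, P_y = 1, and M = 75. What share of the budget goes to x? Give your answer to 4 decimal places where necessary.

MU_x = 8/x, MU_y = 1. Tangency: 8/x = P_x/P_y.
So x*(P_x,P_y) = 8·P_y/P_x, independent of income; and y* = (M − 8·P_y)/P_y.
At the given prices: x* = 8·1/1 = 8, and y* = 67.
Expenditure on x: 1·8 = 8; share = 0.1067.

share on x = 0.1067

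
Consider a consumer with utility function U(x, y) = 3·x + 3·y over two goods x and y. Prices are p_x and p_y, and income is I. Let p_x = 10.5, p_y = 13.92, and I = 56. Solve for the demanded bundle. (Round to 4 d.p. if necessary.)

x* = 5.3333, y* = 0

Perfect substitutes: compare marginal utility per dollar. 3/p_x vs 3/p_y → 0.2857 vs 0.2155.
x gives more utility per dollar, so spend all income on x: x* = I/p_x, y* = 0.
Numerically: x* = 5.3333, y* = 0.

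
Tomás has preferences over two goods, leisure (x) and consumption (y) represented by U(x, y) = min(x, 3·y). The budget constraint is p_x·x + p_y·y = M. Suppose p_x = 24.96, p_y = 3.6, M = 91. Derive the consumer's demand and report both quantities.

x* = 3.4786, y* = 1.1595

Demand: x*(p_x,p_y,M) = 3·M/(3·p_x + p_y), y* = M/(3·p_x + p_y).
Here 3·24.96 + 3.6 = 78.48, giving x* = 3.4786 and y* = 1.1595.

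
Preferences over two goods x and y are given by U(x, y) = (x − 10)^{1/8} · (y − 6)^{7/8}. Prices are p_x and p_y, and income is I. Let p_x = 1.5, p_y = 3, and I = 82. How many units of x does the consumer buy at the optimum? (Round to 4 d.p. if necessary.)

This is Cobb-Douglas in (x−10, y−6): tangency gives 0.125·p_y·(y−6) = 0.875·p_x·(x−10).
Substituting into the budget: x* = 10 + 0.125·(I − 10·p_x − 6·p_y)/p_x, and y* = 6 + 0.875·(…)/p_y.
Discretionary income = 82 − 10·1.5 − 6·3 = 49; x* = 10 + 0.125·49/1.5 = 14.0833.

x* = 14.0833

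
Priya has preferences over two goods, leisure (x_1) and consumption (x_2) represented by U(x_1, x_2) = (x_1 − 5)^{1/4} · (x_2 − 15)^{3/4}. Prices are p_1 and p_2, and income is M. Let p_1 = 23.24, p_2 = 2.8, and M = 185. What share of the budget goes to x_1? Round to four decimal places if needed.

MRS = (1/3)·(x_2−15)/(x_1−5). Tangency with p_1/p_2 gives x_2−15 = 3·(p_1/p_2)·(x_1−5).
Substituting into the budget: x_1* = 5 + 0.25·(M − 5·p_1 − 15·p_2)/p_1, and x_2* = 15 + 0.75·(…)/p_2.
Discretionary income = 185 − 5·23.24 − 15·2.8 = 26.8; x_1* = 5 + 0.25·26.8/23.24 = 5.2883; x_2* = 15 + 0.75·26.8/2.8 = 22.1786.
Expenditure on x_1: 23.24·5.2883 = 122.9; share = 0.6643.

share on x_1 = 0.6643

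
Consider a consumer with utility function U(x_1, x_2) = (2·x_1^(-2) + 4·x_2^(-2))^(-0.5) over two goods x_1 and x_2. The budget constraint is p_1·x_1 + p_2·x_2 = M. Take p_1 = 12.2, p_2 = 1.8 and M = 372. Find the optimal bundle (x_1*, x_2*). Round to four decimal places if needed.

x_1* = 22.5566, x_2* = 53.7831

MU_x_1 ∝ 2·x_1^(-3), MU_x_2 ∝ 4·x_2^(-3), so MRS = (1/2)·(x_2/x_1)^(3) = p_1/p_2.
Hence x_2/x_1 = (2·p_1/p_2)^(1/(3)), i.e. raised to the 1/3 power.
With the ratio pinned down, the budget gives x_1* = M/(p_1 + p_2·(x_2/x_1)) and x_2* = (x_2/x_1)·x_1*.
Numerically x_2/x_1 = 2.384363, so x_1* = 372/(12.2 + 1.8·2.384363) = 22.5566 and x_2* = 2.384363·22.5566 = 53.7831.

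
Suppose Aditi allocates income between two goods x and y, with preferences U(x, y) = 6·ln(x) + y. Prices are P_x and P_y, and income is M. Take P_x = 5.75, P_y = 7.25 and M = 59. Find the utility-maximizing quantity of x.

Set MRS = P_x/P_y: (6/x)/1 = P_x/P_y.
So x*(P_x,P_y) = 6·P_y/P_x, independent of income; and y* = (M − 6·P_y)/P_y.
At the given prices: x* = 6·7.25/5.75 = 7.5652.

x* = 7.5652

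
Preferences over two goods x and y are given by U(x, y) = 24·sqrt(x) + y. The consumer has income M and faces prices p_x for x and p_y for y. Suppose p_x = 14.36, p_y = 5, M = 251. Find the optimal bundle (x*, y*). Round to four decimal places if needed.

MU_x = 12/√x, MU_y = 1. Tangency: 12/√x = p_x/p_y.
Solve: √x = 12·p_y/p_x, so x*(p_x,p_y) = (12·p_y/p_x)², and y* = (M − p_x·x*)/p_y.
Plugging in: x* = (12·5/14.36)² = 17.458, y* = 0.0607.

x* = 17.458, y* = 0.0607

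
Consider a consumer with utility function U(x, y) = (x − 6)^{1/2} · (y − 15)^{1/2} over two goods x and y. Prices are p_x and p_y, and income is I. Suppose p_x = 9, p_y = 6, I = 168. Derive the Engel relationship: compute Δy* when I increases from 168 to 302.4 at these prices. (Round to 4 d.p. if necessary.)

Δy* = 11.2

Let x' = x−6, y' = y−15. MRS = y'/x' = p_x/p_y.
After buying the subsistence bundle (6, 15), a share 0.5 of the remaining income goes to x: x* = 6 + 0.5·(I − 6p_x − 15p_y)/p_x.
Discretionary income = 168 − 6·9 − 15·6 = 24; y* = 15 + 0.5·24/6 = 17.
At I' = 302.4: y* = 28.2. Change: 28.2 − 17 = 11.2.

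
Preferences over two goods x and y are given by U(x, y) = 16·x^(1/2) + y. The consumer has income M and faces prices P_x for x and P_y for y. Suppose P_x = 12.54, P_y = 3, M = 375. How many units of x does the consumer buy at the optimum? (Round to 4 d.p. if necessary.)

x* = 3.6629

Utility is quasi-linear in y; the FOC for x is 8/√x = P_x/P_y.
Solve: √x = 8·P_y/P_x, so x*(P_x,P_y) = (8·P_y/P_x)², and y* = (M − P_x·x*)/P_y.
Plugging in: x* = (8·3/12.54)² = 3.6629.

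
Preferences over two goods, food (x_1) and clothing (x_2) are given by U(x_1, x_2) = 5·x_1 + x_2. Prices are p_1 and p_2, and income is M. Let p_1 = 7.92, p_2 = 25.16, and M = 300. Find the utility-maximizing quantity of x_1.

x_1* = 37.8788

Linear utility — the consumer picks whichever good has higher MU/price: 5/7.92 = 0.6313 vs 1/25.16 = 0.0397.
x_1 gives more utility per dollar, so spend all income on x_1: x_1* = M/p_1, x_2* = 0.
Numerically: x_1* = 37.8788, x_2* = 0.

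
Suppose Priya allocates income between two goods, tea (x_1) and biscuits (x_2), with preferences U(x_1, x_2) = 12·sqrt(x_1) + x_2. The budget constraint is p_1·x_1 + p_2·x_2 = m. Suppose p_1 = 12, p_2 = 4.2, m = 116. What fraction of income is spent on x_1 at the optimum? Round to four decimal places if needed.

share on x_1 = 0.4562

MU_x_1 = 6/√x_1, MU_x_2 = 1. Tangency: 6/√x_1 = p_1/p_2.
Thus x_1* = (6·p_2/p_1)² — independent of m — with the rest of income spent on x_2.
Plugging in: x_1* = (6·4.2/12)² = 4.41, x_2* = 15.019.
Expenditure on x_1: 12·4.41 = 52.92; share = 0.4562.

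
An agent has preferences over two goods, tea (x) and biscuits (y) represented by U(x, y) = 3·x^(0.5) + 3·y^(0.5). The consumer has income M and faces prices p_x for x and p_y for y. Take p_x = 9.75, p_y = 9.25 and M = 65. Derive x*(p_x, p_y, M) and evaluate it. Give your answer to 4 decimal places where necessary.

MRS = MU_x/MU_y = (y/x)^(0.5). Set equal to p_x/p_y.
Hence y/x = (p_x/p_y)^(1/(0.5)), i.e. raised to the 2 power.
Substitute y = (y/x)·x into the budget: x* = M/(p_x + p_y·(y/x)).
Numerically y/x = 1.11103, so x* = 65/(9.75 + 9.25·1.11103) = 3.2456.

x* = 3.2456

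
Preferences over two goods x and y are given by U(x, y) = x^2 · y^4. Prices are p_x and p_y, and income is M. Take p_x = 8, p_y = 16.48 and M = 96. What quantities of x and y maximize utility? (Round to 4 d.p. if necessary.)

x* = 4, y* = 3.8835

The MRS is (1/2)·y/x. Set MRS = p_x/p_y.
So 2·p_y·y = 4·p_x·x; combined with the budget, a share 1/3 of income goes to x.
Demand: x*(p_x,p_y,M) = 1/3·M/p_x and y* = 2/3·M/p_y.
At p_x=8, p_y=16.48, M=96: x* = 1/3·96/8 = 4, y* = 3.8835.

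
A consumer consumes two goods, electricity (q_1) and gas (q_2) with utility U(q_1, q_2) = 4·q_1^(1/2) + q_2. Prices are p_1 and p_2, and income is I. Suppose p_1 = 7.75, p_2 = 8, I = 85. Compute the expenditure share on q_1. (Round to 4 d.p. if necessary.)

Set MRS = p_1/p_2: 2·q_1^(−1/2) = p_1/p_2.
Solve: √q_1 = 2·p_2/p_1, so q_1*(p_1,p_2) = (2·p_2/p_1)², and q_2* = (I − p_1·q_1*)/p_2.
Plugging in: q_1* = (2·8/7.75)² = 4.2622, q_2* = 6.496.
Expenditure on q_1: 7.75·4.2622 = 33.0323; share = 0.3886.

share on q_1 = 0.3886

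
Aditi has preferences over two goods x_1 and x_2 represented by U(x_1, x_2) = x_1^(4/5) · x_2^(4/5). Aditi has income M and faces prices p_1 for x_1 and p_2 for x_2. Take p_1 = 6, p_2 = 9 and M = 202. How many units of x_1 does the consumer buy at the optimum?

Demand: x_1*(p_1,p_2,M) = 0.5·M/p_1 and x_2* = 0.5·M/p_2.
At p_1=6, p_2=9, M=202: x_1* = 0.5·202/6 = 16.8333.

x_1* = 16.8333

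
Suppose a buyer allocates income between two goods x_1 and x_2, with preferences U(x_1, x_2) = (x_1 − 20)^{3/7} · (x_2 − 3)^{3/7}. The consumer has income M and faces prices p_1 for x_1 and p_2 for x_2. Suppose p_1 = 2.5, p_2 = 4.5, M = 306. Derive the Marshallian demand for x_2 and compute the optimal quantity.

Let x_1' = x_1−20, x_2' = x_2−3. MRS = x_2'/x_1' = p_1/p_2.
After buying the subsistence bundle (20, 3), a share 0.5 of the remaining income goes to x_1: x_1* = 20 + 0.5·(M − 20p_1 − 3p_2)/p_1.
Discretionary income = 306 − 20·2.5 − 3·4.5 = 242.5; x_2* = 3 + 0.5·242.5/4.5 = 29.9444.

x_2* = 29.9444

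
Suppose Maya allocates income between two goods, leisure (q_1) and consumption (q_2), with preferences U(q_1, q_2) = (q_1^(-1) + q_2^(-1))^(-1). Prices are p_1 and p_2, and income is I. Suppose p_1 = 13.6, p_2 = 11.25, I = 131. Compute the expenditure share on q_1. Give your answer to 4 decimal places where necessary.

MU_q_1 ∝ q_1^(-2), MU_q_2 ∝ q_2^(-2), so MRS = (q_2/q_1)^(2) = p_1/p_2.
Hence q_2/q_1 = (p_1/p_2)^(1/(2)), i.e. raised to the 0.5 power.
Substitute q_2 = (q_2/q_1)·q_1 into the budget: q_1* = I/(p_1 + p_2·(q_2/q_1)).
Numerically q_2/q_1 = 1.099495, so q_1* = 131/(13.6 + 11.25·1.099495) = 5.0444 and q_2* = 1.099495·5.0444 = 5.5463.
Expenditure on q_1: 13.6·5.0444 = 68.604; share = 0.5237.

share on q_1 = 0.5237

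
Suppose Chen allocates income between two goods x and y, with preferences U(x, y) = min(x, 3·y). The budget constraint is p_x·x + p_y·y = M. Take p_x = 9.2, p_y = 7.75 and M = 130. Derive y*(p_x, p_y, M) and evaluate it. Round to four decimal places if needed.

y* = 3.6775

Leontief preferences: the optimum is at the kink where x/3 = y/1, i.e. y = (1/3)·x.
Budget: p_x·x + p_y·(1/3)·x = M, so (3·p_x + p_y)·x = 3·M.
Demand: x*(p_x,p_y,M) = 3·M/(3·p_x + p_y), y* = M/(3·p_x + p_y).
Here 3·9.2 + 7.75 = 35.35, giving y* = 3.6775.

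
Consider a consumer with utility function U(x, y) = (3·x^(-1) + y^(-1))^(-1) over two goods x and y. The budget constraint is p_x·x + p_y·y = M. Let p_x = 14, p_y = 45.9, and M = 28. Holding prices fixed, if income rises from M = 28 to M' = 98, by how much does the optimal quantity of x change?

Δx* = 2.4445

Numerically y/x = 0.318858, so x* = 28/(14 + 45.9·0.318858) = 0.9778.
At M' = 98: x* = 3.4223. Change: 3.4223 − 0.9778 = 2.4445.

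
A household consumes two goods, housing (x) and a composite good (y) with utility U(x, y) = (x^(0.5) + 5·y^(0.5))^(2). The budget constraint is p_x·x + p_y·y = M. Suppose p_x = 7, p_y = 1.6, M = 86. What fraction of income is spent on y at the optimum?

share on y = 0.9909

Substitute y = (y/x)·x into the budget: x* = M/(p_x + p_y·(y/x)).
Numerically y/x = 478.515625, so x* = 86/(7 + 1.6·478.515625) = 0.1113 and y* = 478.515625·0.1113 = 53.263.
Expenditure on y: 1.6·53.263 = 85.2208; share = 0.9909.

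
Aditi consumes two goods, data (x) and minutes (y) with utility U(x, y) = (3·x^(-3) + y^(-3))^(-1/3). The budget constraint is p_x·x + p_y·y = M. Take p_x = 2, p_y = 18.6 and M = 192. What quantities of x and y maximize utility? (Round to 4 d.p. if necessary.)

From the CES first-order condition, 3·(y/x)^(4) = p_x/p_y.
Hence y/x = ((1/3)·p_x/p_y)^(1/(4)), i.e. raised to the 0.25 power.
With the ratio pinned down, the budget gives x* = M/(p_x + p_y·(y/x)) and y* = (y/x)·x*.
Numerically y/x = 0.43511, so x* = 192/(2 + 18.6·0.43511) = 19.023 and y* = 0.43511·19.023 = 8.2771.

x* = 19.023, y* = 8.2771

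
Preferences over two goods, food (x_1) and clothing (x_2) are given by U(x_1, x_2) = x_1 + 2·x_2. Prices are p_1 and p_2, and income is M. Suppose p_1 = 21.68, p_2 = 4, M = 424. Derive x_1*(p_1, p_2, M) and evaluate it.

Numerically: x_1* = 0, x_2* = 106.

x_1* = 0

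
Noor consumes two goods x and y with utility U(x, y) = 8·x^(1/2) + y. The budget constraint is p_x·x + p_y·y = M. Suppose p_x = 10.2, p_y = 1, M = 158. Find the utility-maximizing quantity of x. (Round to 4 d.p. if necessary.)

x* = 0.1538

Utility is quasi-linear in y; the FOC for x is 4/√x = p_x/p_y.
Solve: √x = 4·p_y/p_x, so x*(p_x,p_y) = (4·p_y/p_x)², and y* = (M − p_x·x*)/p_y.
Plugging in: x* = (4·1/10.2)² = 0.1538.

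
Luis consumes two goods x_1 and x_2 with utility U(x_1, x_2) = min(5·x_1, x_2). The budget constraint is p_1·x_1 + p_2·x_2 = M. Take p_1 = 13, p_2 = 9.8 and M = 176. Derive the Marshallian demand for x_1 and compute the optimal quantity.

x_1* = 2.8387

With perfect complements, no substitution: consume in ratio x_1:x_2 = 1:5.
Budget: p_1·x_1 + p_2·5·x_1 = M, so (p_1 + 5·p_2)·x_1 = M.
Demand: x_1*(p_1,p_2,M) = M/(p_1 + 5·p_2), x_2* = 5·M/(p_1 + 5·p_2).
Here 13 + 5·9.8 = 62, giving x_1* = 2.8387.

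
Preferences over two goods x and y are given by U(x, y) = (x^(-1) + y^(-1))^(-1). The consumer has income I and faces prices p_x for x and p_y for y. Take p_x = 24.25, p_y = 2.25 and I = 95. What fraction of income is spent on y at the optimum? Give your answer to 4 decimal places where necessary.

With the ratio pinned down, the budget gives x* = I/(p_x + p_y·(y/x)) and y* = (y/x)·x*.
Numerically y/x = 3.282953, so x* = 95/(24.25 + 2.25·3.282953) = 3.0028 and y* = 3.282953·3.0028 = 9.8582.
Expenditure on y: 2.25·9.8582 = 22.181; share = 0.2335.

share on y = 0.2335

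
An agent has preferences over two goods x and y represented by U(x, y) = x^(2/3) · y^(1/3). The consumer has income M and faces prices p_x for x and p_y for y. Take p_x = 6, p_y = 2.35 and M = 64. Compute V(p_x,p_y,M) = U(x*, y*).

MU_x/MU_y = (2/3·y)/(1/3·x); tangency sets this equal to p_x/p_y.
Rearranging, p_y·y = (1/2)·p_x·x. Substituting into the budget gives p_x·x·(1 + (1/2)) = M.
Demand: x*(p_x,p_y,M) = 2/3·M/p_x and y* = 1/3·M/p_y.
At p_x=6, p_y=2.35, M=64: x* = 2/3·64/6 = 7.1111, y* = 9.078.
Utility at the optimum: U(7.1111, 9.078) = 7.7142.

V = 7.7142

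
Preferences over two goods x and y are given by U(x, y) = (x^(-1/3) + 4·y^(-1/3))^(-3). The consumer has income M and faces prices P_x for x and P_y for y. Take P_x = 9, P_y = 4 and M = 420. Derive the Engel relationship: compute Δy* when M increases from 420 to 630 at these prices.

Δy* = 36.6361

From the CES first-order condition, (1/4)·(y/x)^(4/3) = P_x/P_y.
Hence y/x = (4·P_x/P_y)^(1/(4/3)), i.e. raised to the 0.75 power.
Substitute y = (y/x)·x into the budget: x* = M/(P_x + P_y·(y/x)).
Numerically y/x = 5.196152, so x* = 420/(9 + 4·5.196152) = 14.1012 and y* = 5.196152·14.1012 = 73.2722.
At M' = 630: y* = 109.9083. Change: 109.9083 − 73.2722 = 36.6361.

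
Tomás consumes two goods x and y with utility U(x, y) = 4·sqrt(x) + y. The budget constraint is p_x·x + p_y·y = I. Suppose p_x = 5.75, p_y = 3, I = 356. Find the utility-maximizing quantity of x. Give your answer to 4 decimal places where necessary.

Set MRS = p_x/p_y: 2·x^(−1/2) = p_x/p_y.
Thus x* = (2·p_y/p_x)² — independent of I — with the rest of income spent on y.
Plugging in: x* = (2·3/5.75)² = 1.0888.

x* = 1.0888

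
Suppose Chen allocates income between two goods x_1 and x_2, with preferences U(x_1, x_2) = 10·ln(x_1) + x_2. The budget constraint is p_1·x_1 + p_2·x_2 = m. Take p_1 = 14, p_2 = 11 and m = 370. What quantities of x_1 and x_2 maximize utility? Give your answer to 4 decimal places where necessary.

x_1* = 7.8571, x_2* = 23.6364

MU_x_1 = 10/x_1, MU_x_2 = 1. Tangency: 10/x_1 = p_1/p_2.
So x_1*(p_1,p_2) = 10·p_2/p_1, independent of income; and x_2* = (m − 10·p_2)/p_2.
At the given prices: x_1* = 10·11/14 = 7.8571, and x_2* = 23.6364.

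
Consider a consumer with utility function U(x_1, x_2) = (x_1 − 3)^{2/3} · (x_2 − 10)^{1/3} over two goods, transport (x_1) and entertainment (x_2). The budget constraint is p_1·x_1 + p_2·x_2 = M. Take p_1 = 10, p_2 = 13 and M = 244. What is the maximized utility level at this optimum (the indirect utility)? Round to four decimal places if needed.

This is Cobb-Douglas in (x_1−3, x_2−10): tangency gives 2/3·p_2·(x_2−10) = 1/3·p_1·(x_1−3).
Substituting into the budget: x_1* = 3 + 2/3·(M − 3·p_1 − 10·p_2)/p_1, and x_2* = 10 + 1/3·(…)/p_2.
Discretionary income = 244 − 3·10 − 10·13 = 84; x_1* = 3 + 2/3·84/10 = 8.6; x_2* = 10 + 1/3·84/13 = 12.1538.
Utility at the optimum: U(8.6, 12.1538) = 4.0725.

V = 4.0725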